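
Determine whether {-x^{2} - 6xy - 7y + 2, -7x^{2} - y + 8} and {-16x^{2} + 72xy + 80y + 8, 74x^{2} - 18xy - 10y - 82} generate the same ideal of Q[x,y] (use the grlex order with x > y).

Since reduced Gröbner bases are canonical representatives of ideals under a given ordering, it suffices to compute and compare them.
Buchberger on the first generating set:
f_1 = -x^{2} - 6xy - 7y + 2, LT = x^{2}.
f_2 = -7x^{2} - y + 8, LT = x^{2}.

S(f_1,f_2): lcm = x^{2}. S = 6xy + \tfrac{48}{7}y - \tfrac{6}{7}.
  reduce S modulo (f_1, f_2):
  remainder 6xy + \tfrac{48}{7}y - \tfrac{6}{7} ≠ 0; add g_3 = 6xy + \tfrac{48}{7}y - \tfrac{6}{7} to the basis.

S(f_1,g_3): lcm = x^{2}y. S = 6xy^{2} - \tfrac{8}{7}xy + 7y^{2} + \tfrac{1}{7}x - 2y.
  reduce S modulo (f_1, f_2, g_3):
  remainder \tfrac{1}{7}y^{2} + \tfrac{1}{7}x + \tfrac{8}{49}y - \tfrac{8}{49} ≠ 0; add g_4 = \tfrac{1}{7}y^{2} + \tfrac{1}{7}x + \tfrac{8}{49}y - \tfrac{8}{49} to the basis.

The other S-polynomials (S(f_2,g_3), S(f_1,g_4), S(f_2,g_4), S(g_3,g_4)) all reduce to 0 modulo the current basis, so we have a Gröbner basis.
Inter-reduce: drop elements whose leading term is divisible by another's, tail-reduce, and make monic.
Reduced Gröbner basis: {x^{2} + \tfrac{1}{7}y - \tfrac{8}{7}, xy + \tfrac{8}{7}y - \tfrac{1}{7}, y^{2} + x + \tfrac{8}{7}y - \tfrac{8}{7}}.

Buchberger on the second generating set:
h_1 = -16x^{2} + 72xy + 80y + 8, LT = x^{2}.
h_2 = 74x^{2} - 18xy - 10y - 82, LT = x^{2}.

S(h_1,h_2): lcm = x^{2}. S = -\tfrac{315}{74}xy - \tfrac{180}{37}y + \tfrac{45}{74}.
  reduce S modulo (h_1, h_2):
  remainder -\tfrac{315}{74}xy - \tfrac{180}{37}y + \tfrac{45}{74} ≠ 0; add k_3 = -\tfrac{315}{74}xy - \tfrac{180}{37}y + \tfrac{45}{74} to the basis.

S(h_1,k_3): lcm = x^{2}y. S = -\tfrac{9}{2}xy^{2} - \tfrac{8}{7}xy - 5y^{2} + \tfrac{1}{7}x - \tfrac{1}{2}y.
  reduce S modulo (h_1, h_2, k_3):
  remainder \tfrac{1}{7}y^{2} + \tfrac{1}{7}x + \tfrac{8}{49}y - \tfrac{8}{49} ≠ 0; add k_4 = \tfrac{1}{7}y^{2} + \tfrac{1}{7}x + \tfrac{8}{49}y - \tfrac{8}{49} to the basis.

The other S-polynomials (S(h_2,k_3), S(h_1,k_4), S(h_2,k_4), S(k_3,k_4)) all reduce to 0 modulo the current basis, so we have a Gröbner basis.
Inter-reduce: drop elements whose leading term is divisible by another's, tail-reduce, and make monic.
Reduced Gröbner basis: {x^{2} + \tfrac{1}{7}y - \tfrac{8}{7}, xy + \tfrac{8}{7}y - \tfrac{1}{7}, y^{2} + x + \tfrac{8}{7}y - \tfrac{8}{7}}.

The two bases agree; hence the ideals are identical.
The choice of monomial ordering does not affect the verdict — as long as both bases are computed under the same ordering, their equality decides ideal equality.

Yes, the ideals are equal.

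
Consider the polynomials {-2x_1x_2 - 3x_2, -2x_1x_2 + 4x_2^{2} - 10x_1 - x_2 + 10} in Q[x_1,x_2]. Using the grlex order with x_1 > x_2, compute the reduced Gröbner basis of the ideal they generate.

The reduced Gröbner basis is the canonical form of the ideal for this ordering.

f_1 = -2x_1x_2 - 3x_2, LT = x_1x_2.
f_2 = -2x_1x_2 + 4x_2^{2} - 10x_1 - x_2 + 10, LT = x_1x_2.

S(f_1,f_2): lcm = x_1x_2. S = 2x_2^{2} - 5x_1 + x_2 + 5.
  leading term x_2^{2}: no divisor's leading term divides it; move 2x_2^{2} to the remainder.
  leading term x_1: no divisor's leading term divides it; move -5x_1 to the remainder.
  leading term x_2: no divisor's leading term divides it; move x_2 to the remainder.
  leading term 1: no divisor's leading term divides it; move 5 to the remainder.
  remainder 2x_2^{2} - 5x_1 + x_2 + 5 ≠ 0; add g_3 = 2x_2^{2} - 5x_1 + x_2 + 5 to the basis.

S(f_1,g_3): lcm = x_1x_2^{2}. S = \tfrac{5}{2}x_1^{2} - \tfrac{1}{2}x_1x_2 + \tfrac{3}{2}x_2^{2} - \tfrac{5}{2}x_1.
  leading term x_1^{2}: no divisor's leading term divides it; move \tfrac{5}{2}x_1^{2} to the remainder.
  leading term x_1x_2: subtract (\tfrac{1}{4})·f_1 from -\tfrac{1}{2}x_1x_2 + \tfrac{3}{2}x_2^{2} - \tfrac{5}{2}x_1 → \tfrac{3}{2}x_2^{2} - \tfrac{5}{2}x_1 + \tfrac{3}{4}x_2
  leading term x_2^{2}: subtract (\tfrac{3}{4})·g_3 from \tfrac{3}{2}x_2^{2} - \tfrac{5}{2}x_1 + \tfrac{3}{4}x_2 → \tfrac{5}{4}x_1 - \tfrac{15}{4}
  leading term x_1: no divisor's leading term divides it; move \tfrac{5}{4}x_1 to the remainder.
  leading term 1: no divisor's leading term divides it; move -\tfrac{15}{4} to the remainder.
  remainder \tfrac{5}{2}x_1^{2} + \tfrac{5}{4}x_1 - \tfrac{15}{4} ≠ 0; add g_4 = \tfrac{5}{2}x_1^{2} + \tfrac{5}{4}x_1 - \tfrac{15}{4} to the basis.

The other S-polynomials (S(f_2,g_3), S(f_1,g_4), S(f_2,g_4), S(g_3,g_4)) all reduce to 0 modulo the current basis, so we have a Gröbner basis.
Inter-reduce: drop elements whose leading term is divisible by another's, tail-reduce, and make monic.

G = {x_1^{2} + \tfrac{1}{2}x_1 - \tfrac{3}{2}, x_1x_2 + \tfrac{3}{2}x_2, x_2^{2} - \tfrac{5}{2}x_1 + \tfrac{1}{2}x_2 + \tfrac{5}{2}}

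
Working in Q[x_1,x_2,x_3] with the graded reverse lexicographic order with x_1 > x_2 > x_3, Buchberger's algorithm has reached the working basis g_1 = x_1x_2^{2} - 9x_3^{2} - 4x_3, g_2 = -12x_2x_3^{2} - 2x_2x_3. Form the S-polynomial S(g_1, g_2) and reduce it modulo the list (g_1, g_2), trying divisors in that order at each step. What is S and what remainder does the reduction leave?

S(g_1, g_2) = -\tfrac{1}{6}x_1x_2^{2}x_3 - 9x_3^{4} - 4x_3^{3}; remainder on division = -9x_3^{4} - \tfrac{11}{2}x_3^{3} - \tfrac{2}{3}x_3^{2}.

lcm(LM(g_1), LM(g_2)) = x_1x_2^{2}x_3^{2}.
S = (lcm/LT(g_1))·g_1 − (lcm/LT(g_2))·g_2 = -\tfrac{1}{6}x_1x_2^{2}x_3 - 9x_3^{4} - 4x_3^{3}.
Reduce S modulo (g_1, g_2) in that order:
  leading term x_1x_2^{2}x_3: subtract (-\tfrac{1}{6}x_3)·g_1 from -\tfrac{1}{6}x_1x_2^{2}x_3 - 9x_3^{4} - 4x_3^{3} → -9x_3^{4} - \tfrac{11}{2}x_3^{3} - \tfrac{2}{3}x_3^{2}
  leading term x_3^{4}: no divisor's leading term divides it; move -9x_3^{4} to the remainder.
  leading term x_3^{3}: no divisor's leading term divides it; move -\tfrac{11}{2}x_3^{3} to the remainder.
  leading term x_3^{2}: no divisor's leading term divides it; move -\tfrac{2}{3}x_3^{2} to the remainder.
The remainder -9x_3^{4} - \tfrac{11}{2}x_3^{3} - \tfrac{2}{3}x_3^{2} is nonzero, so it would be added as the next basis element.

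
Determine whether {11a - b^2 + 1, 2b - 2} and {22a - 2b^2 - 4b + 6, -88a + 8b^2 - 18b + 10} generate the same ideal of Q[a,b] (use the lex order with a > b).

Equality of ideals is decidable: compute both reduced Gröbner bases (unique for the ordering) and check whether they agree.
Buchberger on the first generating set:
f_1 = 11a - b^2 + 1, LT = a.
f_2 = 2b - 2, LT = b.

S(f_1,f_2): leading monomials are coprime, so the S-polynomial reduces to 0 (Buchberger's first criterion).
Every S-polynomial of the final basis reduces to 0, so we have a Gröbner basis.
Inter-reduce: drop elements whose leading term is divisible by another's, tail-reduce, and make monic.
Reduced Gröbner basis: {a, b - 1}.

Buchberger on the second generating set:
h_1 = 22a - 2b^2 - 4b + 6, LT = a.
h_2 = -88a + 8b^2 - 18b + 10, LT = a.

S(h_1,h_2): lcm = a. S = -17/44b + 17/44.
  leading term b: no divisor's leading term divides it; move -17/44b to the remainder.
  leading term 1: no divisor's leading term divides it; move 17/44 to the remainder.
  remainder -17/44b + 17/44 ≠ 0; add k_3 = -17/44b + 17/44 to the basis.

S(h_1,k_3): leading monomials are coprime, so the S-polynomial reduces to 0 (Buchberger's first criterion).
S(h_2,k_3): leading monomials are coprime, so the S-polynomial reduces to 0 (Buchberger's first criterion).
Every S-polynomial of the final basis reduces to 0, so we have a Gröbner basis.
Inter-reduce: drop elements whose leading term is divisible by another's, tail-reduce, and make monic.
Reduced Gröbner basis: {a, b - 1}.

The two bases agree; hence the ideals are identical.
The choice of monomial ordering does not affect the verdict — as long as both bases are computed under the same ordering, their equality decides ideal equality.

Yes, the ideals are equal.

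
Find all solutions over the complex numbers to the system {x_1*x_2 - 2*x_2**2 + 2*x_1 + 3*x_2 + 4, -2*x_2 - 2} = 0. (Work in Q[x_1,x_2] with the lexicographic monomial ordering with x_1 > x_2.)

{(1, -1)}

Compute a lex Gröbner basis by Buchberger's algorithm.
f_1 = x_1*x_2 + 2*x_1 - 2*x_2**2 + 3*x_2 + 4, LT = x_1*x_2.
f_2 = -2*x_2 - 2, LT = x_2.

S(f_1,f_2): lcm = x_1*x_2. S = x_1 - 2*x_2**2 + 3*x_2 + 4.
  leading term x_1: no divisor's leading term divides it; move x_1 to the remainder.
  leading term x_2**2: subtract (x_2)·f_2 from -2*x_2**2 + 3*x_2 + 4 → 5*x_2 + 4
  leading term x_2: subtract (-5/2)·f_2 from 5*x_2 + 4 → -1
  leading term 1: no divisor's leading term divides it; move -1 to the remainder.
  remainder x_1 - 1 ≠ 0; add h_3 = x_1 - 1 to the basis.

S(f_1,h_3): lcm = x_1*x_2. S = 2*x_1 - 2*x_2**2 + 4*x_2 + 4.
  leading term x_1: subtract (2)·h_3 from 2*x_1 - 2*x_2**2 + 4*x_2 + 4 → -2*x_2**2 + 4*x_2 + 6
  leading term x_2**2: subtract (x_2)·f_2 from -2*x_2**2 + 4*x_2 + 6 → 6*x_2 + 6
  leading term x_2: subtract (-3)·f_2 from 6*x_2 + 6 → 0
  remainder 0.

S(f_2,h_3): leading monomials are coprime, so the S-polynomial reduces to 0 (Buchberger's first criterion).
Every S-polynomial of the final basis reduces to 0, so we have a Gröbner basis.
Inter-reduce: drop elements whose leading term is divisible by another's, tail-reduce, and make monic.
Reduced Gröbner basis: {x_1 - 1, x_2 + 1}.

The lex basis is triangular: the last element involves only x_2. Solving x_2 + 1 = 0 gives x_2 ∈ {-1}; substituting each value into the earlier elements determines the remaining variables.
  x_2 = -1: the earlier basis element becomes x_1 - 1 = 0, giving x_1 = 1 — point (1, -1).
Each listed point satisfies every original equation (direct substitution).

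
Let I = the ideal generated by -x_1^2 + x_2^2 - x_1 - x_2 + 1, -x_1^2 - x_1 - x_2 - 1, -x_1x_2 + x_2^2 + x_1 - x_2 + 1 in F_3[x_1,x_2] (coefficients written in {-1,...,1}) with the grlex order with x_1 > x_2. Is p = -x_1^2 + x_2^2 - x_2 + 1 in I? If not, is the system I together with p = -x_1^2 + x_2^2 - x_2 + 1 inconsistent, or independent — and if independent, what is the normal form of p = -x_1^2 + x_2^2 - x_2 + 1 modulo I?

-x_1^2 + x_2^2 - x_2 + 1 lies in I (it reduces to 0).

First compute the reduced Gröbner basis of I by Buchberger's algorithm.
f_1 = -x_1^2 + x_2^2 - x_1 - x_2 + 1, LT = x_1^2.
f_2 = -x_1^2 - x_1 - x_2 - 1, LT = x_1^2.
f_3 = -x_1x_2 + x_2^2 + x_1 - x_2 + 1, LT = x_1x_2.

S(f_1,f_2): lcm = x_1^2. S = -x_2^2 + 1.
  reduce S modulo (f_1, f_2, f_3):
  remainder -x_2^2 + 1 ≠ 0; add h_4 = -x_2^2 + 1 to the basis.

S(f_1,f_3): lcm = x_1^2x_2. S = x_1x_2^2 - x_2^3 + x_1^2 + x_2^2 + x_1 - x_2.
  reduce S modulo (f_1, f_2, f_3, h_4):
  remainder x_1 + x_2 + 1 ≠ 0; add h_5 = x_1 + x_2 + 1 to the basis.

S(f_3,h_4): lcm = x_1x_2^2. S = -x_2^3 - x_1x_2 + x_2^2 + x_1 - x_2.
  reduce S modulo (f_1, f_2, f_3, h_4, h_5):
  remainder -x_2 - 1 ≠ 0; add h_6 = -x_2 - 1 to the basis.

The other S-polynomials (S(f_2,f_3), S(f_1,h_4), S(f_2,h_4), S(f_1,h_5), S(f_2,h_5), S(f_3,h_5), S(h_4,h_5), S(f_1,h_6), S(f_2,h_6), S(f_3,h_6), S(h_4,h_6), S(h_5,h_6)) all reduce to 0 modulo the current basis, so we have a Gröbner basis.
Inter-reduce: drop elements whose leading term is divisible by another's, tail-reduce, and make monic.
Reduced Gröbner basis: {x_1, x_2 + 1}.
Label its elements g_1 = x_1, g_2 = x_2 + 1.

Reduce p = -x_1^2 + x_2^2 - x_2 + 1 modulo G:
  leading term x_1^2: subtract (-x_1)·g_1 from -x_1^2 + x_2^2 - x_2 + 1 → x_2^2 - x_2 + 1
  leading term x_2^2: subtract (x_2)·g_2 from x_2^2 - x_2 + 1 → x_2 + 1
  leading term x_2: subtract (1)·g_2 from x_2 + 1 → 0
  normal form = 0.
Since the normal form is 0, p ∈ I.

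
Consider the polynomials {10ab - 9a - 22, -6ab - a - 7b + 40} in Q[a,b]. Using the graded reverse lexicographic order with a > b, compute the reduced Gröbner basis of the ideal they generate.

G = {b^{2} - \tfrac{331}{70}b + \tfrac{191}{35}, a + \tfrac{35}{32}b - \tfrac{67}{16}}

f_1 = 10ab - 9a - 22, LT = ab.
f_2 = -6ab - a - 7b + 40, LT = ab.

S(f_1,f_2): lcm = ab. S = -\tfrac{16}{15}a - \tfrac{7}{6}b + \tfrac{67}{15}.
  reduce S modulo (f_1, f_2):
  remainder -\tfrac{16}{15}a - \tfrac{7}{6}b + \tfrac{67}{15} ≠ 0; add g_3 = -\tfrac{16}{15}a - \tfrac{7}{6}b + \tfrac{67}{15} to the basis.

S(f_1,g_3): lcm = ab. S = -\tfrac{35}{32}b^{2} - \tfrac{9}{10}a + \tfrac{67}{16}b - \tfrac{11}{5}.
  reduce S modulo (f_1, f_2, g_3):
  remainder -\tfrac{35}{32}b^{2} + \tfrac{331}{64}b - \tfrac{191}{32} ≠ 0; add g_4 = -\tfrac{35}{32}b^{2} + \tfrac{331}{64}b - \tfrac{191}{32} to the basis.

The other S-polynomials (S(f_2,g_3), S(f_1,g_4), S(f_2,g_4), S(g_3,g_4)) all reduce to 0 modulo the current basis, so we have a Gröbner basis.
Inter-reduce: drop elements whose leading term is divisible by another's, tail-reduce, and make monic.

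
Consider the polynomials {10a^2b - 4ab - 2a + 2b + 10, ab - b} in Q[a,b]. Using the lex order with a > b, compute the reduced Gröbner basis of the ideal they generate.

G = {a - 4b - 5, b^2 + b}

The reduced Gröbner basis is the canonical form of the ideal for this ordering.

f_1 = 10a^2b - 4ab - 2a + 2b + 10, LT = a^2b.
f_2 = ab - b, LT = ab.

S(f_1,f_2): lcm = a^2b. S = 3/5ab - 1/5a + 1/5b + 1.
  reduce S modulo (f_1, f_2):
  remainder -1/5a + 4/5b + 1 ≠ 0; add g_3 = -1/5a + 4/5b + 1 to the basis.

S(f_1,g_3): lcm = a^2b. S = 4ab^2 + 23/5ab - 1/5a + 1/5b + 1.
  reduce S modulo (f_1, f_2, g_3):
  remainder 4b^2 + 4b ≠ 0; add g_4 = 4b^2 + 4b to the basis.

The other S-polynomials (S(f_2,g_3), S(f_1,g_4), S(f_2,g_4), S(g_3,g_4)) all reduce to 0 modulo the current basis, so we have a Gröbner basis.
Inter-reduce: drop elements whose leading term is divisible by another's, tail-reduce, and make monic.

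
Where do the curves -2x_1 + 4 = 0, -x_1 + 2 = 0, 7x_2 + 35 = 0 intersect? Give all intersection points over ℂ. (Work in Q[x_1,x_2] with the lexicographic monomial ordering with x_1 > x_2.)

{(2, -5)}

Compute a lex Gröbner basis by Buchberger's algorithm.
f_1 = -2x_1 + 4, LT = x_1.
f_2 = -x_1 + 2, LT = x_1.
f_3 = 7x_2 + 35, LT = x_2.

The S-polynomials (S(f_1,f_2), S(f_1,f_3), S(f_2,f_3)) all reduce to 0 modulo the current basis, so we have a Gröbner basis.
Inter-reduce: drop elements whose leading term is divisible by another's, tail-reduce, and make monic.
Reduced Gröbner basis: {x_1 - 2, x_2 + 5}.

Elimination: the polynomial x_2 + 5 lies in the elimination ideal for x_2, so x_2 ∈ {-5}. For each such x_2, the remaining basis elements (now univariate) give the rest of the solution.
  x_2 = -5: the earlier basis element becomes x_1 - 2 = 0, giving x_1 = 2 — point (2, -5).
Each listed point satisfies every original equation (direct substitution).
Zero-dimensionality of the ideal guarantees finitely many solutions over ℂ.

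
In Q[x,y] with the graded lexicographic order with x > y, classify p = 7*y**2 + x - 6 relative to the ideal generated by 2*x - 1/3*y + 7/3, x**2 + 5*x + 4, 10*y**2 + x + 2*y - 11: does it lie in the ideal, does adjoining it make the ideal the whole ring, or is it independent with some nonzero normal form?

7*y**2 + x - 6 lies in I (it reduces to 0).

First compute the reduced Gröbner basis of I by Buchberger's algorithm.
f_1 = 2*x - 1/3*y + 7/3, LT = x.
f_2 = x**2 + 5*x + 4, LT = x**2.
f_3 = 10*y**2 + x + 2*y - 11, LT = y**2.

S(f_1,f_2): lcm = x**2. S = -1/6*x*y - 23/6*x - 4.
  leading term x*y: subtract (-1/12*y)·f_1 from -1/6*x*y - 23/6*x - 4 → -1/36*y**2 - 23/6*x + 7/36*y - 4
  leading term y**2: subtract (-1/360)·f_3 from -1/36*y**2 - 23/6*x + 7/36*y - 4 → -1379/360*x + 1/5*y - 1451/360
  leading term x: subtract (-1379/720)·f_1 from -1379/360*x + 1/5*y - 1451/360 → -947/2160*y + 947/2160
  leading term y: no divisor's leading term divides it; move -947/2160*y to the remainder.
  leading term 1: no divisor's leading term divides it; move 947/2160 to the remainder.
  remainder -947/2160*y + 947/2160 ≠ 0; add h_4 = -947/2160*y + 947/2160 to the basis.

The other S-polynomials (S(f_1,f_3), S(f_2,f_3), S(f_1,h_4), S(f_2,h_4), S(f_3,h_4)) all reduce to 0 modulo the current basis, so we have a Gröbner basis.
Inter-reduce: drop elements whose leading term is divisible by another's, tail-reduce, and make monic.
Reduced Gröbner basis: {x + 1, y - 1}.
Label its elements g_1 = x + 1, g_2 = y - 1.

Reduce p = 7*y**2 + x - 6 modulo G:
  leading term y**2: subtract (7*y)·g_2 from 7*y**2 + x - 6 → x + 7*y - 6
  leading term x: subtract (1)·g_1 from x + 7*y - 6 → 7*y - 7
  leading term y: subtract (7)·g_2 from 7*y - 7 → 0
  normal form = 0.
Since the normal form is 0, p ∈ I.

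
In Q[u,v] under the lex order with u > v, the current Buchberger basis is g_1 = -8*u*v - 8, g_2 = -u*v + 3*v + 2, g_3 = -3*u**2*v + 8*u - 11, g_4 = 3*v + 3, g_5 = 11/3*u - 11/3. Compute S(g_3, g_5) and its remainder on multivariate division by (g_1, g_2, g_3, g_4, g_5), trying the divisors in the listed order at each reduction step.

lcm(LM(g_3), LM(g_5)) = u**2*v.
S = (lcm/LT(g_3))·g_3 − (lcm/LT(g_5))·g_5 = u*v - 8/3*u + 11/3.
Reduce S modulo (g_1, g_2, g_3, g_4, g_5) in that order:
  leading term u*v: subtract (-1/8)·g_1 from u*v - 8/3*u + 11/3 → -8/3*u + 8/3
  leading term u: subtract (-8/11)·g_5 from -8/3*u + 8/3 → 0
The remainder is 0, so this S-polynomial contributes no new basis element.

S(g_3, g_5) = u*v - 8/3*u + 11/3; remainder on division = 0.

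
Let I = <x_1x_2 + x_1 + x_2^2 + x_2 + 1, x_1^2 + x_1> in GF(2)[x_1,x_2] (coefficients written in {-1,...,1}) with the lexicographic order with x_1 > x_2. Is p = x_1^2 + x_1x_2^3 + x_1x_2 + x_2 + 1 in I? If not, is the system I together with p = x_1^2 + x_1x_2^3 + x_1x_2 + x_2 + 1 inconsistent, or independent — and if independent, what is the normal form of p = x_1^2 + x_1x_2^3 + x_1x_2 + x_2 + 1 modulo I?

x_1^2 + x_1x_2^3 + x_1x_2 + x_2 + 1 is independent of I; its normal form modulo I is x_2^2.

First compute the reduced Gröbner basis of I by Buchberger's algorithm.
f_1 = x_1x_2 + x_1 + x_2^2 + x_2 + 1, LT = x_1x_2.
f_2 = x_1^2 + x_1, LT = x_1^2.

S(f_1,f_2): lcm = x_1^2x_2. S = x_1^2 + x_1x_2^2 + x_1.
  reduce S modulo (f_1, f_2):
  remainder x_1 + x_2^3 + 1 ≠ 0; add h_3 = x_1 + x_2^3 + 1 to the basis.

S(f_1,h_3): lcm = x_1x_2. S = x_1 + x_2^4 + x_2^2 + 1.
  reduce S modulo (f_1, f_2, h_3):
  remainder x_2^4 + x_2^3 + x_2^2 ≠ 0; add h_4 = x_2^4 + x_2^3 + x_2^2 to the basis.

The other S-polynomials (S(f_2,h_3), S(f_1,h_4), S(f_2,h_4), S(h_3,h_4)) all reduce to 0 modulo the current basis, so we have a Gröbner basis.
Inter-reduce: drop elements whose leading term is divisible by another's, tail-reduce, and make monic.
Reduced Gröbner basis: {x_1 + x_2^3 + 1, x_2^4 + x_2^3 + x_2^2}.
Label its elements g_1 = x_1 + x_2^3 + 1, g_2 = x_2^4 + x_2^3 + x_2^2.

Reduce p = x_1^2 + x_1x_2^3 + x_1x_2 + x_2 + 1 modulo G:
  leading term x_1^2: subtract (x_1)·g_1 from x_1^2 + x_1x_2^3 + x_1x_2 + x_2 + 1 → x_1x_2 + x_1 + x_2 + 1
  leading term x_1x_2: subtract (x_2)·g_1 from x_1x_2 + x_1 + x_2 + 1 → x_1 + x_2^4 + 1
  leading term x_1: subtract (1)·g_1 from x_1 + x_2^4 + 1 → x_2^4 + x_2^3
  leading term x_2^4: subtract (1)·g_2 from x_2^4 + x_2^3 → x_2^2
  leading term x_2^2: no divisor's leading term divides it; move x_2^2 to the remainder.
  normal form = x_2^2.
The normal form is nonzero, so p ∉ I. Since p minus its normal form lies in I, I + (p) = I + (r) where r = x_2^2; decide whether this ideal is the whole ring.
Run Buchberger on G together with r (pairs among the g_i already reduce to 0 since G is a Gröbner basis):
g_1 = x_1 + x_2^3 + 1, LT = x_1.
g_2 = x_2^4 + x_2^3 + x_2^2, LT = x_2^4.
r = x_2^2, LT = x_2^2.

The S-polynomials (S(g_1,g_2), S(g_1,r), S(g_2,r)) all reduce to 0 modulo the current basis, so we have a Gröbner basis.
Inter-reduce: drop elements whose leading term is divisible by another's, tail-reduce, and make monic.
Reduced Gröbner basis: {x_1 + 1, x_2^2}.
The reduced Gröbner basis of I + (p) is {x_1 + 1, x_2^2} ≠ {1}, a proper ideal, so the enlarged system stays consistent: p is independent of I, with normal form x_2^2.

The remainder on division by a Gröbner basis is unique — it is the normal form.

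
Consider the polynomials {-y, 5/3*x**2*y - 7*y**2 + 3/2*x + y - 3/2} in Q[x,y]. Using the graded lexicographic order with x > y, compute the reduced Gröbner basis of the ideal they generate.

G = {x - 1, y}

f_1 = -y, LT = y.
f_2 = 5/3*x**2*y - 7*y**2 + 3/2*x + y - 3/2, LT = x**2*y.

S(f_1,f_2): lcm = x**2*y. S = 21/5*y**2 - 9/10*x - 3/5*y + 9/10.
  leading term y**2: subtract (-21/5*y)·f_1 from 21/5*y**2 - 9/10*x - 3/5*y + 9/10 → -9/10*x - 3/5*y + 9/10
  leading term x: no divisor's leading term divides it; move -9/10*x to the remainder.
  leading term y: subtract (3/5)·f_1 from -3/5*y + 9/10 → 9/10
  leading term 1: no divisor's leading term divides it; move 9/10 to the remainder.
  remainder -9/10*x + 9/10 ≠ 0; add g_3 = -9/10*x + 9/10 to the basis.

The other S-polynomials (S(f_1,g_3), S(f_2,g_3)) all reduce to 0 modulo the current basis, so we have a Gröbner basis.
Inter-reduce: drop elements whose leading term is divisible by another's, tail-reduce, and make monic.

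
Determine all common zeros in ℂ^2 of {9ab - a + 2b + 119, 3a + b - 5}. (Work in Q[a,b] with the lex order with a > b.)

{(3, -4), (-43/27, 88/9)}

Compute a lex Gröbner basis by Buchberger's algorithm.
f_1 = 9ab - a + 2b + 119, LT = ab.
f_2 = 3a + b - 5, LT = a.

S(f_1,f_2): lcm = ab. S = -1/9a - 1/3b^2 + 17/9b + 119/9.
  leading term a: subtract (-1/27)·f_2 from -1/9a - 1/3b^2 + 17/9b + 119/9 → -1/3b^2 + 52/27b + 352/27
  leading term b^2: no divisor's leading term divides it; move -1/3b^2 to the remainder.
  leading term b: no divisor's leading term divides it; move 52/27b to the remainder.
  leading term 1: no divisor's leading term divides it; move 352/27 to the remainder.
  remainder -1/3b^2 + 52/27b + 352/27 ≠ 0; add h_3 = -1/3b^2 + 52/27b + 352/27 to the basis.

The other S-polynomials (S(f_1,h_3), S(f_2,h_3)) all reduce to 0 modulo the current basis, so we have a Gröbner basis.
Inter-reduce: drop elements whose leading term is divisible by another's, tail-reduce, and make monic.
Reduced Gröbner basis: {a + 1/3b - 5/3, b^2 - 52/9b - 352/9}.

Elimination: the polynomial b^2 - 52/9b - 352/9 lies in the elimination ideal for b, so b ∈ {-4, 88/9}. For each such b, the remaining basis elements (now univariate) give the rest of the solution.
  b = -4: the earlier basis element becomes a - 3 = 0, giving a = 3 — point (3, -4).
  b = 88/9: the earlier basis element becomes a + 43/27 = 0, giving a = -43/27 — point (-43/27, 88/9).
Substituting each solution back into the original system confirms all equations vanish.
This is the nonlinear analogue of row-reducing a linear system.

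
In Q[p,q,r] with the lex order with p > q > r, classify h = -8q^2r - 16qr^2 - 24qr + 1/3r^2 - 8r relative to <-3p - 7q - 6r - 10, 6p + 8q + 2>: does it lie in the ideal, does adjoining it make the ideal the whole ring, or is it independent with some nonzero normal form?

First compute the reduced Gröbner basis of I by Buchberger's algorithm.
f_1 = -3p - 7q - 6r - 10, LT = p.
f_2 = 6p + 8q + 2, LT = p.

S(f_1,f_2): lcm = p. S = q + 2r + 3.
  leading term q: no divisor's leading term divides it; move q to the remainder.
  leading term r: no divisor's leading term divides it; move 2r to the remainder.
  leading term 1: no divisor's leading term divides it; move 3 to the remainder.
  remainder q + 2r + 3 ≠ 0; add k_3 = q + 2r + 3 to the basis.

S(f_1,k_3): leading monomials are coprime, so the S-polynomial reduces to 0 (Buchberger's first criterion).
S(f_2,k_3): leading monomials are coprime, so the S-polynomial reduces to 0 (Buchberger's first criterion).
Every S-polynomial of the final basis reduces to 0, so we have a Gröbner basis.
Inter-reduce: drop elements whose leading term is divisible by another's, tail-reduce, and make monic.
Reduced Gröbner basis: {p - 8/3r - 11/3, q + 2r + 3}.
Label its elements g_1 = p - 8/3r - 11/3, g_2 = q + 2r + 3.

Reduce h = -8q^2r - 16qr^2 - 24qr + 1/3r^2 - 8r modulo G:
  leading term q^2r: subtract (-8qr)·g_2 from -8q^2r - 16qr^2 - 24qr + 1/3r^2 - 8r → 1/3r^2 - 8r
  leading term r^2: no divisor's leading term divides it; move 1/3r^2 to the remainder.
  leading term r: no divisor's leading term divides it; move -8r to the remainder.
  normal form = 1/3r^2 - 8r.
The normal form is nonzero, so h ∉ I. Since h minus its normal form lies in I, I + (h) = I + (n) where n = 1/3r^2 - 8r; decide whether this ideal is the whole ring.
Run Buchberger on G together with n (pairs among the g_i already reduce to 0 since G is a Gröbner basis):
g_1 = p - 8/3r - 11/3, LT = p.
g_2 = q + 2r + 3, LT = q.
n = 1/3r^2 - 8r, LT = r^2.

S(g_1,g_2): leading monomials are coprime, so the S-polynomial reduces to 0 (Buchberger's first criterion).
S(g_1,n): leading monomials are coprime, so the S-polynomial reduces to 0 (Buchberger's first criterion).
S(g_2,n): leading monomials are coprime, so the S-polynomial reduces to 0 (Buchberger's first criterion).
Every S-polynomial of the final basis reduces to 0, so we have a Gröbner basis.
Inter-reduce: drop elements whose leading term is divisible by another's, tail-reduce, and make monic.
Reduced Gröbner basis: {p - 8/3r - 11/3, q + 2r + 3, r^2 - 24r}.
The reduced Gröbner basis of I + (h) is {p - 8/3r - 11/3, q + 2r + 3, r^2 - 24r} ≠ {1}, a proper ideal, so the enlarged system stays consistent: h is independent of I, with normal form 1/3r^2 - 8r.

-8q^2r - 16qr^2 - 24qr + 1/3r^2 - 8r is independent of I; its normal form modulo I is 1/3r^2 - 8r.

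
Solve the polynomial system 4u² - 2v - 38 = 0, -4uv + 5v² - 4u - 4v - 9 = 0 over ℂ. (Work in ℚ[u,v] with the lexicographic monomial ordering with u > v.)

Compute a lex Gröbner basis by Buchberger's algorithm.
f_1 = 4u² - 2v - 38, LT = u².
f_2 = -4uv - 4u + 5v² - 4v - 9, LT = uv.

S(f_1,f_2): lcm = u²v. S = -u² + 5/4uv² - uv - 9/4u - ½v² - 19/2v.
  leading term u²: subtract (-¼)·f_1 from -u² + 5/4uv² - uv - 9/4u - ½v² - 19/2v → 5/4uv² - uv - 9/4u - ½v² - 10v - 19/2
  leading term uv²: subtract (-5/16v)·f_2 from 5/4uv² - uv - 9/4u - ½v² - 10v - 19/2 → -9/4uv - 9/4u + 25/16v³ - 7/4v² - 205/16v - 19/2
  leading term uv: subtract (9/16)·f_2 from -9/4uv - 9/4u + 25/16v³ - 7/4v² - 205/16v - 19/2 → 25/16v³ - 73/16v² - 169/16v - 71/16
  leading term v³: no divisor's leading term divides it; move 25/16v³ to the remainder.
  leading term v²: no divisor's leading term divides it; move -73/16v² to the remainder.
  leading term v: no divisor's leading term divides it; move -169/16v to the remainder.
  leading term 1: no divisor's leading term divides it; move -71/16 to the remainder.
  remainder 25/16v³ - 73/16v² - 169/16v - 71/16 ≠ 0; add h_3 = 25/16v³ - 73/16v² - 169/16v - 71/16 to the basis.

The other S-polynomials (S(f_1,h_3), S(f_2,h_3)) all reduce to 0 modulo the current basis, so we have a Gröbner basis.
Inter-reduce: drop elements whose leading term is divisible by another's, tail-reduce, and make monic.
Reduced Gröbner basis: {u² - ½v - 19/2, uv + u - 5/4v² + v + 9/4, v³ - 73/25v² - 169/25v - 71/25}.

A lex Gröbner basis eliminates variables successively. Here v³ - 73/25v² - 169/25v - 71/25 depends only on v, with roots {-1, 49/25 - 12*sqrt(29)/25, 49/25 + 12*sqrt(29)/25}; lifting each root through the earlier basis elements recovers the full solutions.
  v = -1: the earlier basis element becomes u² - 9 = 0, giving u = -3, 3 — points (-3, -1), (3, -1).
  v = 49/25 - 12*sqrt(29)/25: the earlier basis elements become u**2 - 262/25 + 6*sqrt(29)/25 = 0; -12*sqrt(29)*u/25 + 74*u/25 - 1118/125 + 234*sqrt(29)/125 = 0, giving u = 1/5 - 3*sqrt(29)/5 — point (1/5 - 3*sqrt(29)/5, 49/25 - 12*sqrt(29)/25).
  v = 49/25 + 12*sqrt(29)/25: the earlier basis elements become u**2 - 262/25 - 6*sqrt(29)/25 = 0; 12*sqrt(29)*u/25 + 74*u/25 - 234*sqrt(29)/125 - 1118/125 = 0, giving u = 1/5 + 3*sqrt(29)/5 — point (1/5 + 3*sqrt(29)/5, 49/25 + 12*sqrt(29)/25).

{(-3, -1), (3, -1), (1/5 - 3*sqrt(29)/5, 49/25 - 12*sqrt(29)/25), (1/5 + 3*sqrt(29)/5, 49/25 + 12*sqrt(29)/25)}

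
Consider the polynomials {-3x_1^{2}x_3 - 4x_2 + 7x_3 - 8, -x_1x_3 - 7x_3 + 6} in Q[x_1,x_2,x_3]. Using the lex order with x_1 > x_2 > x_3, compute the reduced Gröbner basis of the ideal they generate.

f_1 = -3x_1^{2}x_3 - 4x_2 + 7x_3 - 8, LT = x_1^{2}x_3.
f_2 = -x_1x_3 - 7x_3 + 6, LT = x_1x_3.

S(f_1,f_2): lcm = x_1^{2}x_3. S = -7x_1x_3 + 6x_1 + \tfrac{4}{3}x_2 - \tfrac{7}{3}x_3 + \tfrac{8}{3}.
  reduce S modulo (f_1, f_2):
  remainder 6x_1 + \tfrac{4}{3}x_2 + \tfrac{140}{3}x_3 - \tfrac{118}{3} ≠ 0; add g_3 = 6x_1 + \tfrac{4}{3}x_2 + \tfrac{140}{3}x_3 - \tfrac{118}{3} to the basis.

S(f_1,g_3): lcm = x_1^{2}x_3. S = -\tfrac{2}{9}x_1x_2x_3 - \tfrac{70}{9}x_1x_3^{2} + \tfrac{59}{9}x_1x_3 + \tfrac{4}{3}x_2 - \tfrac{7}{3}x_3 + \tfrac{8}{3}.
  reduce S modulo (f_1, f_2, g_3):
  remainder \tfrac{14}{9}x_2x_3 + \tfrac{490}{9}x_3^{2} - \tfrac{854}{9}x_3 + 42 ≠ 0; add g_4 = \tfrac{14}{9}x_2x_3 + \tfrac{490}{9}x_3^{2} - \tfrac{854}{9}x_3 + 42 to the basis.

The other S-polynomials (S(f_2,g_3), S(f_1,g_4), S(f_2,g_4), S(g_3,g_4)) all reduce to 0 modulo the current basis, so we have a Gröbner basis.
Inter-reduce: drop elements whose leading term is divisible by another's, tail-reduce, and make monic.

G = {x_1 + \tfrac{2}{9}x_2 + \tfrac{70}{9}x_3 - \tfrac{59}{9}, x_2x_3 + 35x_3^{2} - 61x_3 + 27}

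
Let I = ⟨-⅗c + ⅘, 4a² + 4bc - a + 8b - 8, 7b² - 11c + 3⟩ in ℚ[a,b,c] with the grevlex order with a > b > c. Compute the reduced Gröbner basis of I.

f_1 = -⅗c + ⅘, LT = c.
f_2 = 4a² + 4bc - a + 8b - 8, LT = a².
f_3 = 7b² - 11c + 3, LT = b².

The S-polynomials (S(f_1,f_2), S(f_1,f_3), S(f_2,f_3)) all reduce to 0 modulo the current basis, so we have a Gröbner basis.

G = {a² - ¼a + 10/3b - 2, b² - 5/3, c - 4/3}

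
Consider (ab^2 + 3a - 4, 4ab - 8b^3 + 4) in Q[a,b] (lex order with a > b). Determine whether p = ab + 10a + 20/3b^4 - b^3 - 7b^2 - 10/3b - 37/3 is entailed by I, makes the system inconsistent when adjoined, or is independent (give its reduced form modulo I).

Adjoining ab + 10a + 20/3b^4 - b^3 - 7b^2 - 10/3b - 37/3 makes the ideal the whole ring: the system is inconsistent.

First compute the reduced Gröbner basis of I by Buchberger's algorithm.
f_1 = ab^2 + 3a - 4, LT = ab^2.
f_2 = 4ab - 8b^3 + 4, LT = ab.

S(f_1,f_2): lcm = ab^2. S = 3a + 2b^4 - b - 4.
  leading term a: no divisor's leading term divides it; move 3a to the remainder.
  leading term b^4: no divisor's leading term divides it; move 2b^4 to the remainder.
  leading term b: no divisor's leading term divides it; move -b to the remainder.
  leading term 1: no divisor's leading term divides it; move -4 to the remainder.
  remainder 3a + 2b^4 - b - 4 ≠ 0; add h_3 = 3a + 2b^4 - b - 4 to the basis.

S(f_1,h_3): lcm = ab^2. S = 3a - 2/3b^6 + 1/3b^3 + 4/3b^2 - 4.
  leading term a: subtract (1)·h_3 from 3a - 2/3b^6 + 1/3b^3 + 4/3b^2 - 4 → -2/3b^6 - 2b^4 + 1/3b^3 + 4/3b^2 + b
  leading term b^6: no divisor's leading term divides it; move -2/3b^6 to the remainder.
  leading term b^4: no divisor's leading term divides it; move -2b^4 to the remainder.
  leading term b^3: no divisor's leading term divides it; move 1/3b^3 to the remainder.
  leading term b^2: no divisor's leading term divides it; move 4/3b^2 to the remainder.
  leading term b: no divisor's leading term divides it; move b to the remainder.
  remainder -2/3b^6 - 2b^4 + 1/3b^3 + 4/3b^2 + b ≠ 0; add h_4 = -2/3b^6 - 2b^4 + 1/3b^3 + 4/3b^2 + b to the basis.

S(f_2,h_3): lcm = ab. S = -2/3b^5 - 2b^3 + 1/3b^2 + 4/3b + 1.
  leading term b^5: no divisor's leading term divides it; move -2/3b^5 to the remainder.
  leading term b^3: no divisor's leading term divides it; move -2b^3 to the remainder.
  leading term b^2: no divisor's leading term divides it; move 1/3b^2 to the remainder.
  leading term b: no divisor's leading term divides it; move 4/3b to the remainder.
  leading term 1: no divisor's leading term divides it; move 1 to the remainder.
  remainder -2/3b^5 - 2b^3 + 1/3b^2 + 4/3b + 1 ≠ 0; add h_5 = -2/3b^5 - 2b^3 + 1/3b^2 + 4/3b + 1 to the basis.

The other S-polynomials (S(f_1,h_4), S(f_2,h_4), S(h_3,h_4), S(f_1,h_5), S(f_2,h_5), S(h_3,h_5), S(h_4,h_5)) all reduce to 0 modulo the current basis, so we have a Gröbner basis.
Inter-reduce: drop elements whose leading term is divisible by another's, tail-reduce, and make monic.
Reduced Gröbner basis: {a + 2/3b^4 - 1/3b - 4/3, b^5 + 3b^3 - 1/2b^2 - 2b - 3/2}.
Label its elements g_1 = a + 2/3b^4 - 1/3b - 4/3, g_2 = b^5 + 3b^3 - 1/2b^2 - 2b - 3/2.

Reduce p = ab + 10a + 20/3b^4 - b^3 - 7b^2 - 10/3b - 37/3 modulo G:
  leading term ab: subtract (b)·g_1 from ab + 10a + 20/3b^4 - b^3 - 7b^2 - 10/3b - 37/3 → 10a - 2/3b^5 + 20/3b^4 - b^3 - 20/3b^2 - 2b - 37/3
  leading term a: subtract (10)·g_1 from 10a - 2/3b^5 + 20/3b^4 - b^3 - 20/3b^2 - 2b - 37/3 → -2/3b^5 - b^3 - 20/3b^2 + 4/3b + 1
  leading term b^5: subtract (-2/3)·g_2 from -2/3b^5 - b^3 - 20/3b^2 + 4/3b + 1 → b^3 - 7b^2
  leading term b^3: no divisor's leading term divides it; move b^3 to the remainder.
  leading term b^2: no divisor's leading term divides it; move -7b^2 to the remainder.
  normal form = b^3 - 7b^2.
The normal form is nonzero, so p ∉ I. Since p minus its normal form lies in I, I + (p) = I + (r) where r = b^3 - 7b^2; decide whether this ideal is the whole ring.
Run Buchberger on G together with r (pairs among the g_i already reduce to 0 since G is a Gröbner basis):
g_1 = a + 2/3b^4 - 1/3b - 4/3, LT = a.
g_2 = b^5 + 3b^3 - 1/2b^2 - 2b - 3/2, LT = b^5.
r = b^3 - 7b^2, LT = b^3.

S(g_2,r): lcm = b^5. S = 7b^4 + 3b^3 - 1/2b^2 - 2b - 3/2.
  leading term b^4: subtract (7b)·r from 7b^4 + 3b^3 - 1/2b^2 - 2b - 3/2 → 52b^3 - 1/2b^2 - 2b - 3/2
  leading term b^3: subtract (52)·r from 52b^3 - 1/2b^2 - 2b - 3/2 → 727/2b^2 - 2b - 3/2
  leading term b^2: no divisor's leading term divides it; move 727/2b^2 to the remainder.
  leading term b: no divisor's leading term divides it; move -2b to the remainder.
  leading term 1: no divisor's leading term divides it; move -3/2 to the remainder.
  remainder 727/2b^2 - 2b - 3/2 ≠ 0; add m_4 = 727/2b^2 - 2b - 3/2 to the basis.

S(g_2,m_4): lcm = b^5. S = 4/727b^4 + 2184/727b^3 - 1/2b^2 - 2b - 3/2.
  leading term b^4: subtract (4/727b)·r from 4/727b^4 + 2184/727b^3 - 1/2b^2 - 2b - 3/2 → 2212/727b^3 - 1/2b^2 - 2b - 3/2
  leading term b^3: subtract (2212/727)·r from 2212/727b^3 - 1/2b^2 - 2b - 3/2 → 30241/1454b^2 - 2b - 3/2
  leading term b^2: subtract (30241/528529)·m_4 from 30241/1454b^2 - 2b - 3/2 → -996576/528529b - 747432/528529
  leading term b: no divisor's leading term divides it; move -996576/528529b to the remainder.
  leading term 1: no divisor's leading term divides it; move -747432/528529 to the remainder.
  remainder -996576/528529b - 747432/528529 ≠ 0; add m_5 = -996576/528529b - 747432/528529 to the basis.

S(r,m_4): lcm = b^3. S = -5085/727b^2 + 3/727b.
  leading term b^2: subtract (-10170/528529)·m_4 from -5085/727b^2 + 3/727b → -18159/528529b - 15255/528529
  leading term b: subtract (6053/332192)·m_5 from -18159/528529b - 15255/528529 → -9/2908
  leading term 1: no divisor's leading term divides it; move -9/2908 to the remainder.
  remainder -9/2908 ≠ 0; add m_6 = -9/2908 to the basis.

The other S-polynomials (S(g_1,g_2), S(g_1,r), S(g_1,m_4), S(g_1,m_5), S(g_2,m_5), S(r,m_5), S(m_4,m_5), S(g_1,m_6), S(g_2,m_6), S(r,m_6), S(m_4,m_6), S(m_5,m_6)) all reduce to 0 modulo the current basis, so we have a Gröbner basis.
Inter-reduce: drop elements whose leading term is divisible by another's, tail-reduce, and make monic.
Reduced Gröbner basis: {1}.
The reduced Gröbner basis of I + (p) is {1}: the ideal is the whole ring, so the enlarged system has no common solution — adjoining p is inconsistent.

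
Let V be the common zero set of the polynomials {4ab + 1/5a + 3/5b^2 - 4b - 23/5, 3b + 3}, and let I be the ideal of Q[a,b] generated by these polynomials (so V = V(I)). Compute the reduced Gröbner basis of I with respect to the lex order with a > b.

f_1 = 4ab + 1/5a + 3/5b^2 - 4b - 23/5, LT = ab.
f_2 = 3b + 3, LT = b.

S(f_1,f_2): lcm = ab. S = -19/20a + 3/20b^2 - b - 23/20.
  leading term a: no divisor's leading term divides it; move -19/20a to the remainder.
  leading term b^2: subtract (1/20b)·f_2 from 3/20b^2 - b - 23/20 → -23/20b - 23/20
  leading term b: subtract (-23/60)·f_2 from -23/20b - 23/20 → 0
  remainder -19/20a ≠ 0; add g_3 = -19/20a to the basis.

The other S-polynomials (S(f_1,g_3), S(f_2,g_3)) all reduce to 0 modulo the current basis, so we have a Gröbner basis.
Inter-reduce: drop elements whose leading term is divisible by another's, tail-reduce, and make monic.

G = {a, b + 1}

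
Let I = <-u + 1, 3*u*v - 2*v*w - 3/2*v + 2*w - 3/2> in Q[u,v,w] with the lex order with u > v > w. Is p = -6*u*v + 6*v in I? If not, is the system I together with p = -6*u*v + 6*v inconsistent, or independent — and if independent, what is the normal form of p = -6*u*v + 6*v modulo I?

-6*u*v + 6*v lies in I (it reduces to 0).

First compute the reduced Gröbner basis of I by Buchberger's algorithm.
f_1 = -u + 1, LT = u.
f_2 = 3*u*v - 2*v*w - 3/2*v + 2*w - 3/2, LT = u*v.

S(f_1,f_2): lcm = u*v. S = 2/3*v*w - 1/2*v - 2/3*w + 1/2.
  leading term v*w: no divisor's leading term divides it; move 2/3*v*w to the remainder.
  leading term v: no divisor's leading term divides it; move -1/2*v to the remainder.
  leading term w: no divisor's leading term divides it; move -2/3*w to the remainder.
  leading term 1: no divisor's leading term divides it; move 1/2 to the remainder.
  remainder 2/3*v*w - 1/2*v - 2/3*w + 1/2 ≠ 0; add h_3 = 2/3*v*w - 1/2*v - 2/3*w + 1/2 to the basis.

The other S-polynomials (S(f_1,h_3), S(f_2,h_3)) all reduce to 0 modulo the current basis, so we have a Gröbner basis.
Inter-reduce: drop elements whose leading term is divisible by another's, tail-reduce, and make monic.
Reduced Gröbner basis: {u - 1, v*w - 3/4*v - w + 3/4}.
Label its elements g_1 = u - 1, g_2 = v*w - 3/4*v - w + 3/4.

Reduce p = -6*u*v + 6*v modulo G:
  leading term u*v: subtract (-6*v)·g_1 from -6*u*v + 6*v → 0
  normal form = 0.
Since the normal form is 0, p ∈ I.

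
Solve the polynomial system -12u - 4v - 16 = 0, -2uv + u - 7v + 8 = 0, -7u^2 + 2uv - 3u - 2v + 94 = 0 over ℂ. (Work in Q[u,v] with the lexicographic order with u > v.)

Compute a lex Gröbner basis by Buchberger's algorithm.
f_1 = -12u - 4v - 16, LT = u.
f_2 = -2uv + u - 7v + 8, LT = uv.
f_3 = -7u^2 + 2uv - 3u - 2v + 94, LT = u^2.

S(f_1,f_2): lcm = uv. S = 1/2u + 1/3v^2 - 13/6v + 4.
  reduce S modulo (f_1, f_2, f_3):
  remainder 1/3v^2 - 7/3v + 10/3 ≠ 0; add h_4 = 1/3v^2 - 7/3v + 10/3 to the basis.

S(f_1,f_3): lcm = u^2. S = 13/21uv + 19/21u - 2/7v + 94/7.
  reduce S modulo (f_1, f_2, f_3, h_4):
  remainder -20/7v + 100/7 ≠ 0; add h_5 = -20/7v + 100/7 to the basis.

The other S-polynomials (S(f_2,f_3), S(f_1,h_4), S(f_2,h_4), S(f_3,h_4), S(f_1,h_5), S(f_2,h_5), S(f_3,h_5), S(h_4,h_5)) all reduce to 0 modulo the current basis, so we have a Gröbner basis.
Inter-reduce: drop elements whose leading term is divisible by another's, tail-reduce, and make monic.
Reduced Gröbner basis: {u + 3, v - 5}.

From the last basis element, v - 5 = 0, so v takes values in {5}. Each choice, substituted upward through the basis, yields the corresponding point(s) of the solution set.
  v = 5: the earlier basis element becomes u + 3 = 0, giving u = -3 — point (-3, 5).

{(-3, 5)}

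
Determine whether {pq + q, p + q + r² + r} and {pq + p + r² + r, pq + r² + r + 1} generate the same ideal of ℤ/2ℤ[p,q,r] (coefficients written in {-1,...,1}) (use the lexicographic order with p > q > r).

Since reduced Gröbner bases are canonical representatives of ideals under a given ordering, it suffices to compute and compare them.
Buchberger on the first generating set:
f_1 = pq + q, LT = pq.
f_2 = p + q + r² + r, LT = p.

S(f_1,f_2): lcm = pq. S = q² + qr² + qr + q.
  leading term q²: no divisor's leading term divides it; move q² to the remainder.
  leading term qr²: no divisor's leading term divides it; move qr² to the remainder.
  leading term qr: no divisor's leading term divides it; move qr to the remainder.
  leading term q: no divisor's leading term divides it; move q to the remainder.
  remainder q² + qr² + qr + q ≠ 0; add g_3 = q² + qr² + qr + q to the basis.

S(f_1,g_3): lcm = pq². S = pqr² + pqr + pq + q².
  leading term pqr²: subtract (r²)·f_1 from pqr² + pqr + pq + q² → pqr + pq + q² + qr²
  leading term pqr: subtract (r)·f_1 from pqr + pq + q² + qr² → pq + q² + qr² + qr
  leading term pq: subtract (1)·f_1 from pq + q² + qr² + qr → q² + qr² + qr + q
  leading term q²: subtract (1)·g_3 from q² + qr² + qr + q → 0
  remainder 0.

S(f_2,g_3): leading monomials are coprime, so the S-polynomial reduces to 0 (Buchberger's first criterion).
Every S-polynomial of the final basis reduces to 0, so we have a Gröbner basis.
Inter-reduce: drop elements whose leading term is divisible by another's, tail-reduce, and make monic.
Reduced Gröbner basis: {p + q + r² + r, q² + qr² + qr + q}.

Buchberger on the second generating set:
h_1 = pq + p + r² + r, LT = pq.
h_2 = pq + r² + r + 1, LT = pq.

S(h_1,h_2): lcm = pq. S = p + 1.
  leading term p: no divisor's leading term divides it; move p to the remainder.
  leading term 1: no divisor's leading term divides it; move 1 to the remainder.
  remainder p + 1 ≠ 0; add k_3 = p + 1 to the basis.

S(h_1,k_3): lcm = pq. S = p + q + r² + r.
  leading term p: subtract (1)·k_3 from p + q + r² + r → q + r² + r + 1
  leading term q: no divisor's leading term divides it; move q to the remainder.
  leading term r²: no divisor's leading term divides it; move r² to the remainder.
  leading term r: no divisor's leading term divides it; move r to the remainder.
  leading term 1: no divisor's leading term divides it; move 1 to the remainder.
  remainder q + r² + r + 1 ≠ 0; add k_4 = q + r² + r + 1 to the basis.

S(h_2,k_3): lcm = pq. S = q + r² + r + 1.
  leading term q: subtract (1)·k_4 from q + r² + r + 1 → 0
  remainder 0.

S(h_1,k_4): lcm = pq. S = pr² + pr + r² + r.
  leading term pr²: subtract (r²)·k_3 from pr² + pr + r² + r → pr + r
  leading term pr: subtract (r)·k_3 from pr + r → 0
  remainder 0.

S(h_2,k_4): lcm = pq. S = pr² + pr + p + r² + r + 1.
  leading term pr²: subtract (r²)·k_3 from pr² + pr + p + r² + r + 1 → pr + p + r + 1
  leading term pr: subtract (r)·k_3 from pr + p + r + 1 → p + 1
  leading term p: subtract (1)·k_3 from p + 1 → 0
  remainder 0.

S(k_3,k_4): leading monomials are coprime, so the S-polynomial reduces to 0 (Buchberger's first criterion).
Every S-polynomial of the final basis reduces to 0, so we have a Gröbner basis.
Inter-reduce: drop elements whose leading term is divisible by another's, tail-reduce, and make monic.
Reduced Gröbner basis: {p + 1, q + r² + r + 1}.

The bases are distinct; the ideals are different.

No, the ideals differ.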